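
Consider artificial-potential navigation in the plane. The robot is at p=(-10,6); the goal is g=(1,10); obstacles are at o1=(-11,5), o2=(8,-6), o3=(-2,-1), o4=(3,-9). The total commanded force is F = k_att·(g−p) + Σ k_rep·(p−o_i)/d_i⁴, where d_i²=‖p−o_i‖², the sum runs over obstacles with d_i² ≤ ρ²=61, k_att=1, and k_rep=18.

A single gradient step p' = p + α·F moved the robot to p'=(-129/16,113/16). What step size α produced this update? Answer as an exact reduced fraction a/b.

α = 1/8

F_att = 1·(g−p) = 1·(11,4) = (11.0000,4.0000)
o1: d²=2 ≤ ρ²=61; F_rep = 18·(1,1)/2² = (4.5000,4.5000)
o2: d²=468 > ρ²=61 → inactive
o3: d²=113 > ρ²=61 → inactive
o4: d²=394 > ρ²=61 → inactive
F = F_att + ΣF_rep = (15.5000,8.5000)
Δp = p'−p = (1.9375,1.0625); α = Δx/Fx = (31/16) / (31/2) = 1/8
check: Δy/Fy = (17/16) / (17/2) = 1/8 ✓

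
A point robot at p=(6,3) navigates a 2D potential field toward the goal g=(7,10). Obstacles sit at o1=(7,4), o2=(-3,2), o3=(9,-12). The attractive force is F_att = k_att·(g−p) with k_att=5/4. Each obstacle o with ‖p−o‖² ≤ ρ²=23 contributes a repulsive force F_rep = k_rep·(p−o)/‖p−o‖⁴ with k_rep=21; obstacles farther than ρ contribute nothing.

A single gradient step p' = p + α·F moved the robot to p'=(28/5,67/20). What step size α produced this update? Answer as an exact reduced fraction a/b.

F_att = 5/4·(g−p) = 5/4·(1,7) = (1.2500,8.7500)
o1: d²=2 ≤ ρ²=23; F_rep = 21·(-1,-1)/2² = (-5.2500,-5.2500)
o2: d²=82 > ρ²=23 → inactive
o3: d²=234 > ρ²=23 → inactive
F = F_att + ΣF_rep = (-4.0000,3.5000)
Δp = p'−p = (-0.4000,0.3500); α = Δx/Fx = (-2/5) / (-4) = 1/10
check: Δy/Fy = (7/20) / (7/2) = 1/10 ✓

α = 1/10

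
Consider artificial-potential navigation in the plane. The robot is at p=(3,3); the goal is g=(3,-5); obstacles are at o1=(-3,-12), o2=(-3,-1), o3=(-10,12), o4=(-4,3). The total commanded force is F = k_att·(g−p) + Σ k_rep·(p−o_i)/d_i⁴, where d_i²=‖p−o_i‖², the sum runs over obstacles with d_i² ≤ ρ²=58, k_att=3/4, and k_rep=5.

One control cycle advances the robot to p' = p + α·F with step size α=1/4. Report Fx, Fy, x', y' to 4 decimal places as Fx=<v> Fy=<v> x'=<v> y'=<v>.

F_att = 3/4·(g−p) = 3/4·(0,-8) = (0.0000,-6.0000)
o1: d²=261 > ρ²=58 → inactive
o2: d²=52 ≤ ρ²=58; F_rep = 5·(6,4)/52² = (0.0111,0.0074)
o3: d²=250 > ρ²=58 → inactive
o4: d²=49 ≤ ρ²=58; F_rep = 5·(7,0)/49² = (0.0146,0.0000)
F = F_att + ΣF_rep = (0.0257,-5.9926)
p' = p + 1/4·F = (3.0064,1.5018)

Fx=0.0257 Fy=-5.9926 x'=3.0064 y'=1.5018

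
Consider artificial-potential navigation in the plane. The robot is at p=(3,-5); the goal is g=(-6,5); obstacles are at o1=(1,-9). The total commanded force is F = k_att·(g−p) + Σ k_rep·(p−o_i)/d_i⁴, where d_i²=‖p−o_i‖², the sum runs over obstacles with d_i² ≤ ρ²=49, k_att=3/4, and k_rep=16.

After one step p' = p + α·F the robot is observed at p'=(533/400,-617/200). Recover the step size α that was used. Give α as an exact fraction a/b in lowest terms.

F_att = 3/4·(g−p) = 3/4·(-9,10) = (-6.7500,7.5000)
o1: d²=20 ≤ ρ²=49; F_rep = 16·(2,4)/20² = (0.0800,0.1600)
F = F_att + ΣF_rep = (-6.6700,7.6600)
Δp = p'−p = (-1.6675,1.9150); α = Δx/Fx = (-667/400) / (-667/100) = 1/4
check: Δy/Fy = (383/200) / (383/50) = 1/4 ✓

α = 1/4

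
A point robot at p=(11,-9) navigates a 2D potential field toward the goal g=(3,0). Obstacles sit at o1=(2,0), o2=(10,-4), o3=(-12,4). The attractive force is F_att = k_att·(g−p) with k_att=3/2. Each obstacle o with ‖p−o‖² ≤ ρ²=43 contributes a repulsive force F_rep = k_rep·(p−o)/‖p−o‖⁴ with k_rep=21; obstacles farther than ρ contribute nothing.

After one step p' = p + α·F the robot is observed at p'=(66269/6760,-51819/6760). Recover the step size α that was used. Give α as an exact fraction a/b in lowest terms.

α = 1/10

F_att = 3/2·(g−p) = 3/2·(-8,9) = (-12.0000,13.5000)
o1: d²=162 > ρ²=43 → inactive
o2: d²=26 ≤ ρ²=43; F_rep = 21·(1,-5)/26² = (0.0311,-0.1553)
o3: d²=698 > ρ²=43 → inactive
F = F_att + ΣF_rep = (-11.9689,13.3447)
Δp = p'−p = (-1.1969,1.3345); α = Δx/Fx = (-8091/6760) / (-8091/676) = 1/10
check: Δy/Fy = (9021/6760) / (9021/676) = 1/10 ✓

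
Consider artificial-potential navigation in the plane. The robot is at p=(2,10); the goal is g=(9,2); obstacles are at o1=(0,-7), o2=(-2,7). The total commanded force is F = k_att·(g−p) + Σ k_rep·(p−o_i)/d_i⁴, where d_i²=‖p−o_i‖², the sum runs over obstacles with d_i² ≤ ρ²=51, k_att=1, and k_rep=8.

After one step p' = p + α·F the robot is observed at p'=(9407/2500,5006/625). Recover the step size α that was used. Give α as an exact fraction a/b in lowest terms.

F_att = 1·(g−p) = 1·(7,-8) = (7.0000,-8.0000)
o1: d²=293 > ρ²=51 → inactive
o2: d²=25 ≤ ρ²=51; F_rep = 8·(4,3)/25² = (0.0512,0.0384)
F = F_att + ΣF_rep = (7.0512,-7.9616)
Δp = p'−p = (1.7628,-1.9904); α = Δx/Fx = (4407/2500) / (4407/625) = 1/4
check: Δy/Fy = (-1244/625) / (-4976/625) = 1/4 ✓

α = 1/4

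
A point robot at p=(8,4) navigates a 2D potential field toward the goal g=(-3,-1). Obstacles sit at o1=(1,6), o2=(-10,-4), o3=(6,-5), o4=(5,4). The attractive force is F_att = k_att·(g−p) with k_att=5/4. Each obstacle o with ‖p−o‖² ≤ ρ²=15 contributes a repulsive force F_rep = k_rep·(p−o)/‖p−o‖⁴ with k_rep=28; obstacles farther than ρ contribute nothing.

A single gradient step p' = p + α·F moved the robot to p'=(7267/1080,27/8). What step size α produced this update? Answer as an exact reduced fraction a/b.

α = 1/10

F_att = 5/4·(g−p) = 5/4·(-11,-5) = (-13.7500,-6.2500)
o1: d²=53 > ρ²=15 → inactive
o2: d²=388 > ρ²=15 → inactive
o3: d²=85 > ρ²=15 → inactive
o4: d²=9 ≤ ρ²=15; F_rep = 28·(3,0)/9² = (1.0370,0.0000)
F = F_att + ΣF_rep = (-12.7130,-6.2500)
Δp = p'−p = (-1.2713,-0.6250); α = Δx/Fx = (-1373/1080) / (-1373/108) = 1/10
check: Δy/Fy = (-5/8) / (-25/4) = 1/10 ✓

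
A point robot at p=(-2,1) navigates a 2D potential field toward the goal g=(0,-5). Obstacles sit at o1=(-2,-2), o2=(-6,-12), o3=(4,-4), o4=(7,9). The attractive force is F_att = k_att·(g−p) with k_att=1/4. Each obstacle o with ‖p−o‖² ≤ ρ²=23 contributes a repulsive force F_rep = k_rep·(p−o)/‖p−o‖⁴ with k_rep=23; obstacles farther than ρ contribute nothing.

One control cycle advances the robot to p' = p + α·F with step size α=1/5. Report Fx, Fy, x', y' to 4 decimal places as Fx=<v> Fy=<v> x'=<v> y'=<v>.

F_att = 1/4·(g−p) = 1/4·(2,-6) = (0.5000,-1.5000)
o1: d²=9 ≤ ρ²=23; F_rep = 23·(0,3)/9² = (0.0000,0.8519)
o2: d²=185 > ρ²=23 → inactive
o3: d²=61 > ρ²=23 → inactive
o4: d²=145 > ρ²=23 → inactive
F = F_att + ΣF_rep = (0.5000,-0.6481)
p' = p + 1/5·F = (-1.9000,0.8704)

Fx=0.5000 Fy=-0.6481 x'=-1.9000 y'=0.8704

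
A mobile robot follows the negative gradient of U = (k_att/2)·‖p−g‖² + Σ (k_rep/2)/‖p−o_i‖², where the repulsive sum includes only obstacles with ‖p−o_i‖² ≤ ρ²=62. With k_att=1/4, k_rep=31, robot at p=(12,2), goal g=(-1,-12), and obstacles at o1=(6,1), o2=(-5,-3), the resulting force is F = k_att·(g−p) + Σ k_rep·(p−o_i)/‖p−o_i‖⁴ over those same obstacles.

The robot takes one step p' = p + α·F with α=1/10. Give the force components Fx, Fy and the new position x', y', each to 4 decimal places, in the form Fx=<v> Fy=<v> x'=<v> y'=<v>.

Fx=-3.1141 Fy=-3.4774 x'=11.6886 y'=1.6523

F_att = 1/4·(g−p) = 1/4·(-13,-14) = (-3.2500,-3.5000)
o1: d²=37 ≤ ρ²=62; F_rep = 31·(6,1)/37² = (0.1359,0.0226)
o2: d²=314 > ρ²=62 → inactive
F = F_att + ΣF_rep = (-3.1141,-3.4774)
p' = p + 1/10·F = (11.6886,1.6523)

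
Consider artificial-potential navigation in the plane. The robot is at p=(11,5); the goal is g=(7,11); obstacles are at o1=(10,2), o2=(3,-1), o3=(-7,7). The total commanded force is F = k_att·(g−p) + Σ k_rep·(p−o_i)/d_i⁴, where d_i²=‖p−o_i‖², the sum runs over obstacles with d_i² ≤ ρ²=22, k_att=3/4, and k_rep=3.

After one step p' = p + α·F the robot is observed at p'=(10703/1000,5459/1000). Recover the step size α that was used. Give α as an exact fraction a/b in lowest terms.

F_att = 3/4·(g−p) = 3/4·(-4,6) = (-3.0000,4.5000)
o1: d²=10 ≤ ρ²=22; F_rep = 3·(1,3)/10² = (0.0300,0.0900)
o2: d²=100 > ρ²=22 → inactive
o3: d²=328 > ρ²=22 → inactive
F = F_att + ΣF_rep = (-2.9700,4.5900)
Δp = p'−p = (-0.2970,0.4590); α = Δx/Fx = (-297/1000) / (-297/100) = 1/10
check: Δy/Fy = (459/1000) / (459/100) = 1/10 ✓

α = 1/10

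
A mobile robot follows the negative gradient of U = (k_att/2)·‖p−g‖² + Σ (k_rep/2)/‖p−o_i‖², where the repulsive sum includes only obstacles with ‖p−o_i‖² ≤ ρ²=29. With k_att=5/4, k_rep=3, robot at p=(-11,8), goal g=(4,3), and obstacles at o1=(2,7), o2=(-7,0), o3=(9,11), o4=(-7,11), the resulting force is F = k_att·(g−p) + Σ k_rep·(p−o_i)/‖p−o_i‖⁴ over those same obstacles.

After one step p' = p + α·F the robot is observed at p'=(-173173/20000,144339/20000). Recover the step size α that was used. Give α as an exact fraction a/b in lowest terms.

α = 1/8

F_att = 5/4·(g−p) = 5/4·(15,-5) = (18.7500,-6.2500)
o1: d²=170 > ρ²=29 → inactive
o2: d²=80 > ρ²=29 → inactive
o3: d²=409 > ρ²=29 → inactive
o4: d²=25 ≤ ρ²=29; F_rep = 3·(-4,-3)/25² = (-0.0192,-0.0144)
F = F_att + ΣF_rep = (18.7308,-6.2644)
Δp = p'−p = (2.3413,-0.7831); α = Δx/Fx = (46827/20000) / (46827/2500) = 1/8
check: Δy/Fy = (-15661/20000) / (-15661/2500) = 1/8 ✓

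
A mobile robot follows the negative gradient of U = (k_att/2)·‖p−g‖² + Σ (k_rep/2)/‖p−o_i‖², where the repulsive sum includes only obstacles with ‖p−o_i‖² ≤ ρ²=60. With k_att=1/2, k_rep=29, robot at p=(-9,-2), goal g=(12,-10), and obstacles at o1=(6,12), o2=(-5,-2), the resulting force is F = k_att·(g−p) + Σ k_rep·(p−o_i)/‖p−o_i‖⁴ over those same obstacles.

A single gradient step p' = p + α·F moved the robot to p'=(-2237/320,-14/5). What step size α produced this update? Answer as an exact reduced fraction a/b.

F_att = 1/2·(g−p) = 1/2·(21,-8) = (10.5000,-4.0000)
o1: d²=421 > ρ²=60 → inactive
o2: d²=16 ≤ ρ²=60; F_rep = 29·(-4,0)/16² = (-0.4531,0.0000)
F = F_att + ΣF_rep = (10.0469,-4.0000)
Δp = p'−p = (2.0094,-0.8000); α = Δx/Fx = (643/320) / (643/64) = 1/5
check: Δy/Fy = (-4/5) / (-4) = 1/5 ✓

α = 1/5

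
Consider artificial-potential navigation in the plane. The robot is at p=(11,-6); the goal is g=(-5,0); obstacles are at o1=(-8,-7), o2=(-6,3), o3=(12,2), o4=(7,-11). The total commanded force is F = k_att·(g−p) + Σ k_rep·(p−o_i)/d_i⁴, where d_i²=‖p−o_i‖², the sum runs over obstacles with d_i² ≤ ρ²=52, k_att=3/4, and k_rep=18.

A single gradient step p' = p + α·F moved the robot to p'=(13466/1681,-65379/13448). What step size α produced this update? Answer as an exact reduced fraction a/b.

F_att = 3/4·(g−p) = 3/4·(-16,6) = (-12.0000,4.5000)
o1: d²=362 > ρ²=52 → inactive
o2: d²=370 > ρ²=52 → inactive
o3: d²=65 > ρ²=52 → inactive
o4: d²=41 ≤ ρ²=52; F_rep = 18·(4,5)/41² = (0.0428,0.0535)
F = F_att + ΣF_rep = (-11.9572,4.5535)
Δp = p'−p = (-2.9893,1.1384); α = Δx/Fx = (-5025/1681) / (-20100/1681) = 1/4
check: Δy/Fy = (15309/13448) / (15309/3362) = 1/4 ✓

α = 1/4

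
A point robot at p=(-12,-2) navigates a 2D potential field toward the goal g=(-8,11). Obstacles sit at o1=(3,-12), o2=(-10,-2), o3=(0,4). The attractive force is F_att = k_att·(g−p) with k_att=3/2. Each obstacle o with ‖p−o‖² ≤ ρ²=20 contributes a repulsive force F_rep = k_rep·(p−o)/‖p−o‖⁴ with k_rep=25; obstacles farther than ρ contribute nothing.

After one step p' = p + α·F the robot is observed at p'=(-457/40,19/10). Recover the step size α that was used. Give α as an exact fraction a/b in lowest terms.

F_att = 3/2·(g−p) = 3/2·(4,13) = (6.0000,19.5000)
o1: d²=325 > ρ²=20 → inactive
o2: d²=4 ≤ ρ²=20; F_rep = 25·(-2,0)/4² = (-3.1250,0.0000)
o3: d²=180 > ρ²=20 → inactive
F = F_att + ΣF_rep = (2.8750,19.5000)
Δp = p'−p = (0.5750,3.9000); α = Δx/Fx = (23/40) / (23/8) = 1/5
check: Δy/Fy = (39/10) / (39/2) = 1/5 ✓

α = 1/5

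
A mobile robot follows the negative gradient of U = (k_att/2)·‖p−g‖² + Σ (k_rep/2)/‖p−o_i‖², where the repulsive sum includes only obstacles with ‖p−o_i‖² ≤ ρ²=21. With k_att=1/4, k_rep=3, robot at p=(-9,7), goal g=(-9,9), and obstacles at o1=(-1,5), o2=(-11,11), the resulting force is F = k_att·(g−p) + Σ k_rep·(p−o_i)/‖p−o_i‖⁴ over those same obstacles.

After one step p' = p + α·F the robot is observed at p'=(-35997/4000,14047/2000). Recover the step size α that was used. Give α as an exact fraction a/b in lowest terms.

F_att = 1/4·(g−p) = 1/4·(0,2) = (0.0000,0.5000)
o1: d²=68 > ρ²=21 → inactive
o2: d²=20 ≤ ρ²=21; F_rep = 3·(2,-4)/20² = (0.0150,-0.0300)
F = F_att + ΣF_rep = (0.0150,0.4700)
Δp = p'−p = (0.0008,0.0235); α = Δx/Fx = (3/4000) / (3/200) = 1/20
check: Δy/Fy = (47/2000) / (47/100) = 1/20 ✓

α = 1/20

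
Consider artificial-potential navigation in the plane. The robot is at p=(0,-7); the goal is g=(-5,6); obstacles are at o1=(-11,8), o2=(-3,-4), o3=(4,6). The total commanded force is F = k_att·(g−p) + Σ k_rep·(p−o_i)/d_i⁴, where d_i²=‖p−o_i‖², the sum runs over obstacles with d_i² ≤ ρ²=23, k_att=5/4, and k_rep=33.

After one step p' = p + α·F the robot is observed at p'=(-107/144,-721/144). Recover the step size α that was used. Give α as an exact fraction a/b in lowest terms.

α = 1/8

F_att = 5/4·(g−p) = 5/4·(-5,13) = (-6.2500,16.2500)
o1: d²=346 > ρ²=23 → inactive
o2: d²=18 ≤ ρ²=23; F_rep = 33·(3,-3)/18² = (0.3056,-0.3056)
o3: d²=185 > ρ²=23 → inactive
F = F_att + ΣF_rep = (-5.9444,15.9444)
Δp = p'−p = (-0.7431,1.9931); α = Δx/Fx = (-107/144) / (-107/18) = 1/8
check: Δy/Fy = (287/144) / (287/18) = 1/8 ✓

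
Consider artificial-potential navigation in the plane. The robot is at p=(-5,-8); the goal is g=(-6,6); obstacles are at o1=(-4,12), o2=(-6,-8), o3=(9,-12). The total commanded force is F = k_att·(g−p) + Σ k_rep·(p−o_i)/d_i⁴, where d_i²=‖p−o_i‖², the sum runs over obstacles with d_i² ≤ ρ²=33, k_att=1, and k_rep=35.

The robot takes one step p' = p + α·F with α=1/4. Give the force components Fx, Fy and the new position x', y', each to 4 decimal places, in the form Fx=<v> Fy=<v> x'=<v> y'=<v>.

Fx=34.0000 Fy=14.0000 x'=3.5000 y'=-4.5000

F_att = 1·(g−p) = 1·(-1,14) = (-1.0000,14.0000)
o1: d²=401 > ρ²=33 → inactive
o2: d²=1 ≤ ρ²=33; F_rep = 35·(1,0)/1² = (35.0000,0.0000)
o3: d²=212 > ρ²=33 → inactive
F = F_att + ΣF_rep = (34.0000,14.0000)
p' = p + 1/4·F = (3.5000,-4.5000)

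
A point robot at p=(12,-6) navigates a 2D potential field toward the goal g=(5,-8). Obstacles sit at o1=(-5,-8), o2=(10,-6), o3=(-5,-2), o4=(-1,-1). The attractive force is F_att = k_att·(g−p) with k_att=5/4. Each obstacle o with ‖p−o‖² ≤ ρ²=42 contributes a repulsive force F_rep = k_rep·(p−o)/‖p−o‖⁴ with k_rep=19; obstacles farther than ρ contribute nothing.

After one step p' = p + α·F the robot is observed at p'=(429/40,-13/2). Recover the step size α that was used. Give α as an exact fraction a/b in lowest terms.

F_att = 5/4·(g−p) = 5/4·(-7,-2) = (-8.7500,-2.5000)
o1: d²=293 > ρ²=42 → inactive
o2: d²=4 ≤ ρ²=42; F_rep = 19·(2,0)/4² = (2.3750,0.0000)
o3: d²=305 > ρ²=42 → inactive
o4: d²=194 > ρ²=42 → inactive
F = F_att + ΣF_rep = (-6.3750,-2.5000)
Δp = p'−p = (-1.2750,-0.5000); α = Δx/Fx = (-51/40) / (-51/8) = 1/5
check: Δy/Fy = (-1/2) / (-5/2) = 1/5 ✓

α = 1/5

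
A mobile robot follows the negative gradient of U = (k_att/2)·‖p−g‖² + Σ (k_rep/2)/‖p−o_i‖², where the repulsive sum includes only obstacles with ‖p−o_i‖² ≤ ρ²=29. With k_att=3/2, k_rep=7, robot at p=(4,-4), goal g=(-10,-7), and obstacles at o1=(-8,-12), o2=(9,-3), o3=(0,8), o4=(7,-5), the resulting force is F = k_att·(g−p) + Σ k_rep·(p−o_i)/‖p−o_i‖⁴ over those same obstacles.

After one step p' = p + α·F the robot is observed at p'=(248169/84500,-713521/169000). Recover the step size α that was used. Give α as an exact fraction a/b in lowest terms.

α = 1/20

F_att = 3/2·(g−p) = 3/2·(-14,-3) = (-21.0000,-4.5000)
o1: d²=208 > ρ²=29 → inactive
o2: d²=26 ≤ ρ²=29; F_rep = 7·(-5,-1)/26² = (-0.0518,-0.0104)
o3: d²=160 > ρ²=29 → inactive
o4: d²=10 ≤ ρ²=29; F_rep = 7·(-3,1)/10² = (-0.2100,0.0700)
F = F_att + ΣF_rep = (-21.2618,-4.4404)
Δp = p'−p = (-1.0631,-0.2220); α = Δx/Fx = (-89831/84500) / (-89831/4225) = 1/20
check: Δy/Fy = (-37521/169000) / (-37521/8450) = 1/20 ✓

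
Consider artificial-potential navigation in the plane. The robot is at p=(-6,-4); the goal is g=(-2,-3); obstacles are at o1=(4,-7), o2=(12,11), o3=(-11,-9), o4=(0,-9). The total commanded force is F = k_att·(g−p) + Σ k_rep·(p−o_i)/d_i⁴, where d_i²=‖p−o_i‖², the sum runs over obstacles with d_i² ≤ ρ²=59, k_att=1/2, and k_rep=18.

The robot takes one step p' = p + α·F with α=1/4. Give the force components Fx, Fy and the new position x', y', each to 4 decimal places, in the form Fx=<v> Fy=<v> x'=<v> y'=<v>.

F_att = 1/2·(g−p) = 1/2·(4,1) = (2.0000,0.5000)
o1: d²=109 > ρ²=59 → inactive
o2: d²=549 > ρ²=59 → inactive
o3: d²=50 ≤ ρ²=59; F_rep = 18·(5,5)/50² = (0.0360,0.0360)
o4: d²=61 > ρ²=59 → inactive
F = F_att + ΣF_rep = (2.0360,0.5360)
p' = p + 1/4·F = (-5.4910,-3.8660)

Fx=2.0360 Fy=0.5360 x'=-5.4910 y'=-3.8660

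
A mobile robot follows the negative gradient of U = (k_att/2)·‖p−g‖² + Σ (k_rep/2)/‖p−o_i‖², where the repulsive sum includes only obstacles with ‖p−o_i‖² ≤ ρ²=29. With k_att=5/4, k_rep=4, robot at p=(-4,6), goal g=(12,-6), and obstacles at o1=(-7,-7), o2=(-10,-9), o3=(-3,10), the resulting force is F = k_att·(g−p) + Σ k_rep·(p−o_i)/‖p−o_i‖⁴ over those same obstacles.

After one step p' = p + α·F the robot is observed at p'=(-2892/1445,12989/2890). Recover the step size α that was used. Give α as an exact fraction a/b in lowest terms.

α = 1/10

F_att = 5/4·(g−p) = 5/4·(16,-12) = (20.0000,-15.0000)
o1: d²=178 > ρ²=29 → inactive
o2: d²=261 > ρ²=29 → inactive
o3: d²=17 ≤ ρ²=29; F_rep = 4·(-1,-4)/17² = (-0.0138,-0.0554)
F = F_att + ΣF_rep = (19.9862,-15.0554)
Δp = p'−p = (1.9986,-1.5055); α = Δx/Fx = (2888/1445) / (5776/289) = 1/10
check: Δy/Fy = (-4351/2890) / (-4351/289) = 1/10 ✓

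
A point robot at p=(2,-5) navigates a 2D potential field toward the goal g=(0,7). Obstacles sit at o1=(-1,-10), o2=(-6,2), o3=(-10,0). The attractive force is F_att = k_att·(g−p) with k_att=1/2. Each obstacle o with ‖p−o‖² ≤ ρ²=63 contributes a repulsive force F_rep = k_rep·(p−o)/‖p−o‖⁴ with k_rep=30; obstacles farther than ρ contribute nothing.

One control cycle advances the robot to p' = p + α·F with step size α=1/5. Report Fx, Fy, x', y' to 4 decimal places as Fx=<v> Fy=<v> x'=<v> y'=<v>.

Fx=-0.9221 Fy=6.1298 x'=1.8156 y'=-3.7740

F_att = 1/2·(g−p) = 1/2·(-2,12) = (-1.0000,6.0000)
o1: d²=34 ≤ ρ²=63; F_rep = 30·(3,5)/34² = (0.0779,0.1298)
o2: d²=113 > ρ²=63 → inactive
o3: d²=169 > ρ²=63 → inactive
F = F_att + ΣF_rep = (-0.9221,6.1298)
p' = p + 1/5·F = (1.8156,-3.7740)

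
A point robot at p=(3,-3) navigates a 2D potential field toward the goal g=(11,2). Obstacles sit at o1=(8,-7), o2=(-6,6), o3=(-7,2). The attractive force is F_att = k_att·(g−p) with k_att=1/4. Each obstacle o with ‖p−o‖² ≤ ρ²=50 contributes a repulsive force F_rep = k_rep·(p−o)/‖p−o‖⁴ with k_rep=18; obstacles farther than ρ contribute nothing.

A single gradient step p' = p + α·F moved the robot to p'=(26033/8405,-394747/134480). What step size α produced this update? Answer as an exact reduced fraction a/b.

α = 1/20

F_att = 1/4·(g−p) = 1/4·(8,5) = (2.0000,1.2500)
o1: d²=41 ≤ ρ²=50; F_rep = 18·(-5,4)/41² = (-0.0535,0.0428)
o2: d²=162 > ρ²=50 → inactive
o3: d²=125 > ρ²=50 → inactive
F = F_att + ΣF_rep = (1.9465,1.2928)
Δp = p'−p = (0.0973,0.0646); α = Δx/Fx = (818/8405) / (3272/1681) = 1/20
check: Δy/Fy = (8693/134480) / (8693/6724) = 1/20 ✓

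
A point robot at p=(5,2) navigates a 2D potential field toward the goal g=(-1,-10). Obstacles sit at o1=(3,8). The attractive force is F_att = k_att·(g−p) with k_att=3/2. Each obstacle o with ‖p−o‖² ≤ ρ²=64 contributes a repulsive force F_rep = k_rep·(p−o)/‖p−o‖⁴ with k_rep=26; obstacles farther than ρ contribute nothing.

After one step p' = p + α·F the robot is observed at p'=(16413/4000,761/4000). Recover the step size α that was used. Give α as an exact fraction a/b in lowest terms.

α = 1/10

F_att = 3/2·(g−p) = 3/2·(-6,-12) = (-9.0000,-18.0000)
o1: d²=40 ≤ ρ²=64; F_rep = 26·(2,-6)/40² = (0.0325,-0.0975)
F = F_att + ΣF_rep = (-8.9675,-18.0975)
Δp = p'−p = (-0.8968,-1.8097); α = Δx/Fx = (-3587/4000) / (-3587/400) = 1/10
check: Δy/Fy = (-7239/4000) / (-7239/400) = 1/10 ✓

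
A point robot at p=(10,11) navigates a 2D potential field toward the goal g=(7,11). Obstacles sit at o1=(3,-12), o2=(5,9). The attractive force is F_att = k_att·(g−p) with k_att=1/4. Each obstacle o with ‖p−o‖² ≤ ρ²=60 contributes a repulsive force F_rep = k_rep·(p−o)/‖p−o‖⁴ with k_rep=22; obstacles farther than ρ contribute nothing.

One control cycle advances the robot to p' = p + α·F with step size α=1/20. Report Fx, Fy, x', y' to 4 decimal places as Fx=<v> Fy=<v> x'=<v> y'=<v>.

Fx=-0.6192 Fy=0.0523 x'=9.9690 y'=11.0026

F_att = 1/4·(g−p) = 1/4·(-3,0) = (-0.7500,0.0000)
o1: d²=578 > ρ²=60 → inactive
o2: d²=29 ≤ ρ²=60; F_rep = 22·(5,2)/29² = (0.1308,0.0523)
F = F_att + ΣF_rep = (-0.6192,0.0523)
p' = p + 1/20·F = (9.9690,11.0026)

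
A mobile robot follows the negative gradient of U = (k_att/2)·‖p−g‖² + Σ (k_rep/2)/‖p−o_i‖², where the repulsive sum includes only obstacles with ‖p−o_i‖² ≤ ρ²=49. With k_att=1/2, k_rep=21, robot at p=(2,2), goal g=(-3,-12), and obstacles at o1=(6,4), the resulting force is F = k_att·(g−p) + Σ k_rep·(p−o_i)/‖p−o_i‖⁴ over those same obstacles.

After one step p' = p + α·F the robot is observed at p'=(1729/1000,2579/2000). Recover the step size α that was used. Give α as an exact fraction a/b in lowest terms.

F_att = 1/2·(g−p) = 1/2·(-5,-14) = (-2.5000,-7.0000)
o1: d²=20 ≤ ρ²=49; F_rep = 21·(-4,-2)/20² = (-0.2100,-0.1050)
F = F_att + ΣF_rep = (-2.7100,-7.1050)
Δp = p'−p = (-0.2710,-0.7105); α = Δx/Fx = (-271/1000) / (-271/100) = 1/10
check: Δy/Fy = (-1421/2000) / (-1421/200) = 1/10 ✓

α = 1/10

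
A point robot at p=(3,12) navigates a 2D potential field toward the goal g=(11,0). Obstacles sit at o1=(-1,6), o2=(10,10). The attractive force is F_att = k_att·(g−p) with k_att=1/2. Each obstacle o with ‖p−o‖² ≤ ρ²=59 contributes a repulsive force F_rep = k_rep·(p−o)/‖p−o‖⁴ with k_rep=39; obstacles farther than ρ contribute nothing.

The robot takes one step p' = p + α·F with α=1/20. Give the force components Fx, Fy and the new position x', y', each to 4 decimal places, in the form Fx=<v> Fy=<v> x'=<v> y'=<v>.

F_att = 1/2·(g−p) = 1/2·(8,-12) = (4.0000,-6.0000)
o1: d²=52 ≤ ρ²=59; F_rep = 39·(4,6)/52² = (0.0577,0.0865)
o2: d²=53 ≤ ρ²=59; F_rep = 39·(-7,2)/53² = (-0.0972,0.0278)
F = F_att + ΣF_rep = (3.9605,-5.8857)
p' = p + 1/20·F = (3.1980,11.7057)

Fx=3.9605 Fy=-5.8857 x'=3.1980 y'=11.7057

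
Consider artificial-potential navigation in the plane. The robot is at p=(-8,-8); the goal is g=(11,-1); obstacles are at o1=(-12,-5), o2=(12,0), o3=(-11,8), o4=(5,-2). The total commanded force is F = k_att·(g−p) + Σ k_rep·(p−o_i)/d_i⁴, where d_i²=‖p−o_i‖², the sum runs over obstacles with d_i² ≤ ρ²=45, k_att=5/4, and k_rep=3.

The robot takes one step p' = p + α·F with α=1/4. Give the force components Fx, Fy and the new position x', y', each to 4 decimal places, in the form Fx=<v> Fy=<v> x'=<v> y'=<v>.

Fx=23.7692 Fy=8.7356 x'=-2.0577 y'=-5.8161

F_att = 5/4·(g−p) = 5/4·(19,7) = (23.7500,8.7500)
o1: d²=25 ≤ ρ²=45; F_rep = 3·(4,-3)/25² = (0.0192,-0.0144)
o2: d²=464 > ρ²=45 → inactive
o3: d²=265 > ρ²=45 → inactive
o4: d²=205 > ρ²=45 → inactive
F = F_att + ΣF_rep = (23.7692,8.7356)
p' = p + 1/4·F = (-2.0577,-5.8161)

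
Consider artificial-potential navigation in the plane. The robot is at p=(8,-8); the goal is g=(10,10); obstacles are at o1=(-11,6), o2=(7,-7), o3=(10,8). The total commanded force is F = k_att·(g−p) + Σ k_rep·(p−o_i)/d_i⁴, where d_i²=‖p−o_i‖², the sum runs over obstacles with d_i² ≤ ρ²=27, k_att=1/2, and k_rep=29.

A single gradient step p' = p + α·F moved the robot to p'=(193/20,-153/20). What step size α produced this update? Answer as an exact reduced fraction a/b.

α = 1/5

F_att = 1/2·(g−p) = 1/2·(2,18) = (1.0000,9.0000)
o1: d²=557 > ρ²=27 → inactive
o2: d²=2 ≤ ρ²=27; F_rep = 29·(1,-1)/2² = (7.2500,-7.2500)
o3: d²=260 > ρ²=27 → inactive
F = F_att + ΣF_rep = (8.2500,1.7500)
Δp = p'−p = (1.6500,0.3500); α = Δx/Fx = (33/20) / (33/4) = 1/5
check: Δy/Fy = (7/20) / (7/4) = 1/5 ✓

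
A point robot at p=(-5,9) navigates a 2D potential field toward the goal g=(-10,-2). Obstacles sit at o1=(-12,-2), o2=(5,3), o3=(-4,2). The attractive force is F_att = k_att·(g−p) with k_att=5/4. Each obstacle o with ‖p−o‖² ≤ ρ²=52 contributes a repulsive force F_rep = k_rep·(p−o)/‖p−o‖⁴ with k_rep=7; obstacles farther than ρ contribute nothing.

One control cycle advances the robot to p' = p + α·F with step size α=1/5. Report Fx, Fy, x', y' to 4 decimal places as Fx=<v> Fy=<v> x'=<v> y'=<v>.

F_att = 5/4·(g−p) = 5/4·(-5,-11) = (-6.2500,-13.7500)
o1: d²=170 > ρ²=52 → inactive
o2: d²=136 > ρ²=52 → inactive
o3: d²=50 ≤ ρ²=52; F_rep = 7·(-1,7)/50² = (-0.0028,0.0196)
F = F_att + ΣF_rep = (-6.2528,-13.7304)
p' = p + 1/5·F = (-6.2506,6.2539)

Fx=-6.2528 Fy=-13.7304 x'=-6.2506 y'=6.2539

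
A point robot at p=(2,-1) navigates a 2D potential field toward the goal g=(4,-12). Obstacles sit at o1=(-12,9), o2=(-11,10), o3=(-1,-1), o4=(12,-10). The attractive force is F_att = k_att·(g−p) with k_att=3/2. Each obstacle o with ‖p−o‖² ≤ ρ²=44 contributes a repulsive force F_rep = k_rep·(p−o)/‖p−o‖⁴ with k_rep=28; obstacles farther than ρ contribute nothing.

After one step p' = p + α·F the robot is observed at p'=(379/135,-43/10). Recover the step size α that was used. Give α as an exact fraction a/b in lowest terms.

F_att = 3/2·(g−p) = 3/2·(2,-11) = (3.0000,-16.5000)
o1: d²=296 > ρ²=44 → inactive
o2: d²=290 > ρ²=44 → inactive
o3: d²=9 ≤ ρ²=44; F_rep = 28·(3,0)/9² = (1.0370,0.0000)
o4: d²=181 > ρ²=44 → inactive
F = F_att + ΣF_rep = (4.0370,-16.5000)
Δp = p'−p = (0.8074,-3.3000); α = Δx/Fx = (109/135) / (109/27) = 1/5
check: Δy/Fy = (-33/10) / (-33/2) = 1/5 ✓

α = 1/5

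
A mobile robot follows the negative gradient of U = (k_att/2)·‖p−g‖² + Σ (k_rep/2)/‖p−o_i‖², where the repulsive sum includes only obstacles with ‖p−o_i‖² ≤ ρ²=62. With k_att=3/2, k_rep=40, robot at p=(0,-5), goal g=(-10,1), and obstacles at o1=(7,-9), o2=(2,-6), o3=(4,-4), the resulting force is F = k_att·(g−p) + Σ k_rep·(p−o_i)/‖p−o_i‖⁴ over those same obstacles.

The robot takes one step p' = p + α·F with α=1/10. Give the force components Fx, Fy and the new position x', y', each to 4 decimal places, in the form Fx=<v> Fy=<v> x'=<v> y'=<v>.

Fx=-18.7536 Fy=10.4616 x'=-1.8754 y'=-3.9538

F_att = 3/2·(g−p) = 3/2·(-10,6) = (-15.0000,9.0000)
o1: d²=65 > ρ²=62 → inactive
o2: d²=5 ≤ ρ²=62; F_rep = 40·(-2,1)/5² = (-3.2000,1.6000)
o3: d²=17 ≤ ρ²=62; F_rep = 40·(-4,-1)/17² = (-0.5536,-0.1384)
F = F_att + ΣF_rep = (-18.7536,10.4616)
p' = p + 1/10·F = (-1.8754,-3.9538)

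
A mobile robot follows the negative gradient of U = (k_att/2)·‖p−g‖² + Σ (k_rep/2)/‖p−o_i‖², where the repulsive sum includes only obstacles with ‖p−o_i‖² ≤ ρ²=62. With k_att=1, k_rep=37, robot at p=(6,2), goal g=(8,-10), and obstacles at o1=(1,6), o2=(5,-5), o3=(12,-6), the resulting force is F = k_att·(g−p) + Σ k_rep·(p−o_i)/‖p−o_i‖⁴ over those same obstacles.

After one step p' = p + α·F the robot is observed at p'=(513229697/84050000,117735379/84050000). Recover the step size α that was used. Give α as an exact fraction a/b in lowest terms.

α = 1/20

F_att = 1·(g−p) = 1·(2,-12) = (2.0000,-12.0000)
o1: d²=41 ≤ ρ²=62; F_rep = 37·(5,-4)/41² = (0.1101,-0.0880)
o2: d²=50 ≤ ρ²=62; F_rep = 37·(1,7)/50² = (0.0148,0.1036)
o3: d²=100 > ρ²=62 → inactive
F = F_att + ΣF_rep = (2.1249,-11.9844)
Δp = p'−p = (0.1062,-0.5992); α = Δx/Fx = (8929697/84050000) / (8929697/4202500) = 1/20
check: Δy/Fy = (-50364621/84050000) / (-50364621/4202500) = 1/20 ✓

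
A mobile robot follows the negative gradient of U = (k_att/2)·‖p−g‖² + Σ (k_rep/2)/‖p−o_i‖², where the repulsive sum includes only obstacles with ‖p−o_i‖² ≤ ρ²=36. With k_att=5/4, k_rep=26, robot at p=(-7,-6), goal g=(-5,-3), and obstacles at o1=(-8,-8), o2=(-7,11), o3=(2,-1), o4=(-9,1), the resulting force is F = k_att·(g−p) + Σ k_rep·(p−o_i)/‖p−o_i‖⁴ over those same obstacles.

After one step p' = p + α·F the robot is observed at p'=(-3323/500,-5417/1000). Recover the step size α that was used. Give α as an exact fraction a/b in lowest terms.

α = 1/10

F_att = 5/4·(g−p) = 5/4·(2,3) = (2.5000,3.7500)
o1: d²=5 ≤ ρ²=36; F_rep = 26·(1,2)/5² = (1.0400,2.0800)
o2: d²=289 > ρ²=36 → inactive
o3: d²=106 > ρ²=36 → inactive
o4: d²=53 > ρ²=36 → inactive
F = F_att + ΣF_rep = (3.5400,5.8300)
Δp = p'−p = (0.3540,0.5830); α = Δx/Fx = (177/500) / (177/50) = 1/10
check: Δy/Fy = (583/1000) / (583/100) = 1/10 ✓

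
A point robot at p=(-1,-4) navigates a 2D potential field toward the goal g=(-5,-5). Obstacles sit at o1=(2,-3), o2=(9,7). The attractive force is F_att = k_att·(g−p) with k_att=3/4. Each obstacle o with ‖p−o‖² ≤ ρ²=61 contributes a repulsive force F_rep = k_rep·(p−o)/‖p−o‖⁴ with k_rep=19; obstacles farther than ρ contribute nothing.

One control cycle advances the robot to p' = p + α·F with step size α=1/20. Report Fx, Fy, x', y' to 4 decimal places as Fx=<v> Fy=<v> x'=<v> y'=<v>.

F_att = 3/4·(g−p) = 3/4·(-4,-1) = (-3.0000,-0.7500)
o1: d²=10 ≤ ρ²=61; F_rep = 19·(-3,-1)/10² = (-0.5700,-0.1900)
o2: d²=221 > ρ²=61 → inactive
F = F_att + ΣF_rep = (-3.5700,-0.9400)
p' = p + 1/20·F = (-1.1785,-4.0470)

Fx=-3.5700 Fy=-0.9400 x'=-1.1785 y'=-4.0470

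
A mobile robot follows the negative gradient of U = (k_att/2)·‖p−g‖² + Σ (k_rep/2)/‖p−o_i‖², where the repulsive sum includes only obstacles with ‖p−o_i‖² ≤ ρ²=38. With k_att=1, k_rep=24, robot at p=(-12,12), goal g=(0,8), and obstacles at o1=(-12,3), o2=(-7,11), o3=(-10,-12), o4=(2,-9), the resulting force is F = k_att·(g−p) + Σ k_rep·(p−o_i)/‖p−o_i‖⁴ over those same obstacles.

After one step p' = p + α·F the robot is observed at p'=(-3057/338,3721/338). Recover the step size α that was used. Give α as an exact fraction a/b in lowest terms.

α = 1/4

F_att = 1·(g−p) = 1·(12,-4) = (12.0000,-4.0000)
o1: d²=81 > ρ²=38 → inactive
o2: d²=26 ≤ ρ²=38; F_rep = 24·(-5,1)/26² = (-0.1775,0.0355)
o3: d²=580 > ρ²=38 → inactive
o4: d²=637 > ρ²=38 → inactive
F = F_att + ΣF_rep = (11.8225,-3.9645)
Δp = p'−p = (2.9556,-0.9911); α = Δx/Fx = (999/338) / (1998/169) = 1/4
check: Δy/Fy = (-335/338) / (-670/169) = 1/4 ✓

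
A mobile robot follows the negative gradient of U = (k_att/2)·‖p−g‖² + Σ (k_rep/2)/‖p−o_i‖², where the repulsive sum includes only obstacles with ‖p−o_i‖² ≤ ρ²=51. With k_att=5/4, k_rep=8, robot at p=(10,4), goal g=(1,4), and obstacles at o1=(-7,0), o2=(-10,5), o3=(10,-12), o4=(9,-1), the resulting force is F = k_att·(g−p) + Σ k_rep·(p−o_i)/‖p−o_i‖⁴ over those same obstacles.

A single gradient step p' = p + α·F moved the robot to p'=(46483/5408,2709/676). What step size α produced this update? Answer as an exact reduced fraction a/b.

F_att = 5/4·(g−p) = 5/4·(-9,0) = (-11.2500,0.0000)
o1: d²=305 > ρ²=51 → inactive
o2: d²=401 > ρ²=51 → inactive
o3: d²=256 > ρ²=51 → inactive
o4: d²=26 ≤ ρ²=51; F_rep = 8·(1,5)/26² = (0.0118,0.0592)
F = F_att + ΣF_rep = (-11.2382,0.0592)
Δp = p'−p = (-1.4048,0.0074); α = Δx/Fx = (-7597/5408) / (-7597/676) = 1/8
check: Δy/Fy = (5/676) / (10/169) = 1/8 ✓

α = 1/8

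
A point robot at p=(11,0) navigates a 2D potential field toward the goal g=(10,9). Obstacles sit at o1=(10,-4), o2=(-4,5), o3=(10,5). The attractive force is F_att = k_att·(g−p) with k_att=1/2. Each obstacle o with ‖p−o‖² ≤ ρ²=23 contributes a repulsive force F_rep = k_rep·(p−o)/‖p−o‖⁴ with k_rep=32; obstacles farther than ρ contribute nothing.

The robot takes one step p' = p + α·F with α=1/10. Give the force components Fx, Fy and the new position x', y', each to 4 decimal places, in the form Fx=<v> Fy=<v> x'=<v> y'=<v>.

Fx=-0.3893 Fy=4.9429 x'=10.9611 y'=0.4943

F_att = 1/2·(g−p) = 1/2·(-1,9) = (-0.5000,4.5000)
o1: d²=17 ≤ ρ²=23; F_rep = 32·(1,4)/17² = (0.1107,0.4429)
o2: d²=250 > ρ²=23 → inactive
o3: d²=26 > ρ²=23 → inactive
F = F_att + ΣF_rep = (-0.3893,4.9429)
p' = p + 1/10·F = (10.9611,0.4943)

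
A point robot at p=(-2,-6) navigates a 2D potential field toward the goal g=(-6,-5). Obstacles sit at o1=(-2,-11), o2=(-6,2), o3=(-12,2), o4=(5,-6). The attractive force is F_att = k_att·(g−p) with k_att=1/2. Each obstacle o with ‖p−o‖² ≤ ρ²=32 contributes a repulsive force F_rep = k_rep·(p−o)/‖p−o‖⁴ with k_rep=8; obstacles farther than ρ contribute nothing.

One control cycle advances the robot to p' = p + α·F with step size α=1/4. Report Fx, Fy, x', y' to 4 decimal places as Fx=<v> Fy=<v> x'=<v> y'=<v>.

F_att = 1/2·(g−p) = 1/2·(-4,1) = (-2.0000,0.5000)
o1: d²=25 ≤ ρ²=32; F_rep = 8·(0,5)/25² = (0.0000,0.0640)
o2: d²=80 > ρ²=32 → inactive
o3: d²=164 > ρ²=32 → inactive
o4: d²=49 > ρ²=32 → inactive
F = F_att + ΣF_rep = (-2.0000,0.5640)
p' = p + 1/4·F = (-2.5000,-5.8590)

Fx=-2.0000 Fy=0.5640 x'=-2.5000 y'=-5.8590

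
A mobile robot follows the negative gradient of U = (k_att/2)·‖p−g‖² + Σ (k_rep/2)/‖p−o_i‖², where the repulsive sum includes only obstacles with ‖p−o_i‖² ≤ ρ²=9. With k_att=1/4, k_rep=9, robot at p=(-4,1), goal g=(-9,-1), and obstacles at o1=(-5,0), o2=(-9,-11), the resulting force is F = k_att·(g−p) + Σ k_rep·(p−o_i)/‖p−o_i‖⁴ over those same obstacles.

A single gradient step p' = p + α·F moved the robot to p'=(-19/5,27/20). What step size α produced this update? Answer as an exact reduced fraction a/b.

F_att = 1/4·(g−p) = 1/4·(-5,-2) = (-1.2500,-0.5000)
o1: d²=2 ≤ ρ²=9; F_rep = 9·(1,1)/2² = (2.2500,2.2500)
o2: d²=169 > ρ²=9 → inactive
F = F_att + ΣF_rep = (1.0000,1.7500)
Δp = p'−p = (0.2000,0.3500); α = Δx/Fx = (1/5) / (1) = 1/5
check: Δy/Fy = (7/20) / (7/4) = 1/5 ✓

α = 1/5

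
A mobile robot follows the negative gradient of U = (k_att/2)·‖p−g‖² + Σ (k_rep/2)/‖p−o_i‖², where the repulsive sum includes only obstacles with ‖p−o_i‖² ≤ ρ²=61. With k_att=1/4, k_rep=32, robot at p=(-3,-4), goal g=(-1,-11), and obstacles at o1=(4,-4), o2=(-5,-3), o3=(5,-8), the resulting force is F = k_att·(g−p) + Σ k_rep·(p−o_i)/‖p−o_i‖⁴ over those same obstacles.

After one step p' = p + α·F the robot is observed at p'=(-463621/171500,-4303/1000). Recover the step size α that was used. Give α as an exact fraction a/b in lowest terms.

F_att = 1/4·(g−p) = 1/4·(2,-7) = (0.5000,-1.7500)
o1: d²=49 ≤ ρ²=61; F_rep = 32·(-7,0)/49² = (-0.0933,0.0000)
o2: d²=5 ≤ ρ²=61; F_rep = 32·(2,-1)/5² = (2.5600,-1.2800)
o3: d²=80 > ρ²=61 → inactive
F = F_att + ΣF_rep = (2.9667,-3.0300)
Δp = p'−p = (0.2967,-0.3030); α = Δx/Fx = (50879/171500) / (50879/17150) = 1/10
check: Δy/Fy = (-303/1000) / (-303/100) = 1/10 ✓

α = 1/10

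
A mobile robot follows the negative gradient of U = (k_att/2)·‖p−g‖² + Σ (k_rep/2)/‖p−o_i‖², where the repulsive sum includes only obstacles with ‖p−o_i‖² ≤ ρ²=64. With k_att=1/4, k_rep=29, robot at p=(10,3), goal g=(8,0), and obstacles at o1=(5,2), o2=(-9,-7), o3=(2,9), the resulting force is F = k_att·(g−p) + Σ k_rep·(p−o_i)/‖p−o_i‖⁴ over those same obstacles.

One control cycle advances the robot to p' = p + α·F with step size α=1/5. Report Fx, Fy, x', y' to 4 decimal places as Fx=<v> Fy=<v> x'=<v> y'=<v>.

F_att = 1/4·(g−p) = 1/4·(-2,-3) = (-0.5000,-0.7500)
o1: d²=26 ≤ ρ²=64; F_rep = 29·(5,1)/26² = (0.2145,0.0429)
o2: d²=461 > ρ²=64 → inactive
o3: d²=100 > ρ²=64 → inactive
F = F_att + ΣF_rep = (-0.2855,-0.7071)
p' = p + 1/5·F = (9.9429,2.8586)

Fx=-0.2855 Fy=-0.7071 x'=9.9429 y'=2.8586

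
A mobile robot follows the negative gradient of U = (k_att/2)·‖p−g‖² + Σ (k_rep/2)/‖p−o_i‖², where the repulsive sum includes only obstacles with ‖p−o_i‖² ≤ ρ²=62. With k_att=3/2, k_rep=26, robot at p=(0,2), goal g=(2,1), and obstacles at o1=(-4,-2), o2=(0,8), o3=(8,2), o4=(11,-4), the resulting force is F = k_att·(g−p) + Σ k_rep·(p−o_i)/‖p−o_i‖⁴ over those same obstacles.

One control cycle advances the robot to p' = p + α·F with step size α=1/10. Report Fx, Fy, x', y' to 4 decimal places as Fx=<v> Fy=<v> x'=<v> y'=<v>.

F_att = 3/2·(g−p) = 3/2·(2,-1) = (3.0000,-1.5000)
o1: d²=32 ≤ ρ²=62; F_rep = 26·(4,4)/32² = (0.1016,0.1016)
o2: d²=36 ≤ ρ²=62; F_rep = 26·(0,-6)/36² = (0.0000,-0.1204)
o3: d²=64 > ρ²=62 → inactive
o4: d²=157 > ρ²=62 → inactive
F = F_att + ΣF_rep = (3.1016,-1.5188)
p' = p + 1/10·F = (0.3102,1.8481)

Fx=3.1016 Fy=-1.5188 x'=0.3102 y'=1.8481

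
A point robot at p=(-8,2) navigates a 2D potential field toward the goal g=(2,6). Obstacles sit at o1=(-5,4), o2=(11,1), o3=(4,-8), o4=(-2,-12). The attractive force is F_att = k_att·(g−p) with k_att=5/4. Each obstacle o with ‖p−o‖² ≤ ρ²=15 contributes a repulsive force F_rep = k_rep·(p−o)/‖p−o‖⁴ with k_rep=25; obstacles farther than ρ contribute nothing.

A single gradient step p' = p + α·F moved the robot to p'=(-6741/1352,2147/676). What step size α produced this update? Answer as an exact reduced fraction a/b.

α = 1/4

F_att = 5/4·(g−p) = 5/4·(10,4) = (12.5000,5.0000)
o1: d²=13 ≤ ρ²=15; F_rep = 25·(-3,-2)/13² = (-0.4438,-0.2959)
o2: d²=362 > ρ²=15 → inactive
o3: d²=244 > ρ²=15 → inactive
o4: d²=232 > ρ²=15 → inactive
F = F_att + ΣF_rep = (12.0562,4.7041)
Δp = p'−p = (3.0141,1.1760); α = Δx/Fx = (4075/1352) / (4075/338) = 1/4
check: Δy/Fy = (795/676) / (795/169) = 1/4 ✓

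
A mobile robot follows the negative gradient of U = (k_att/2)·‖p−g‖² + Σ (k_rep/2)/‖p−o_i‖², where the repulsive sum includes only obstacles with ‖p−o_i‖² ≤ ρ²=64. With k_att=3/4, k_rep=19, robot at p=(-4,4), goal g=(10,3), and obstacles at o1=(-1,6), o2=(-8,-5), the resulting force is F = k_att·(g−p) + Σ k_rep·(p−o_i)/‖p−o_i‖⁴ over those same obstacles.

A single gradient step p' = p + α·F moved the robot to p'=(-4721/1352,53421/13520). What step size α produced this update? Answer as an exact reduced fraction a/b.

α = 1/20

F_att = 3/4·(g−p) = 3/4·(14,-1) = (10.5000,-0.7500)
o1: d²=13 ≤ ρ²=64; F_rep = 19·(-3,-2)/13² = (-0.3373,-0.2249)
o2: d²=97 > ρ²=64 → inactive
F = F_att + ΣF_rep = (10.1627,-0.9749)
Δp = p'−p = (0.5081,-0.0487); α = Δx/Fx = (687/1352) / (3435/338) = 1/20
check: Δy/Fy = (-659/13520) / (-659/676) = 1/20 ✓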